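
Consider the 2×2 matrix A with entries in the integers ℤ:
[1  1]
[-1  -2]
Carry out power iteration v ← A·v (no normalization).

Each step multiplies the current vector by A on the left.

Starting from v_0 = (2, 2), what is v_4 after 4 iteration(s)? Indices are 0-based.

v_4 = (-8, 22)

v_0 = (2, 2).
v_1 = A·v_0 = (4, -6).
v_2 = A·v_1 = (-2, 8).
v_3 = A·v_2 = (6, -14).
v_4 = A·v_3 = (-8, 22).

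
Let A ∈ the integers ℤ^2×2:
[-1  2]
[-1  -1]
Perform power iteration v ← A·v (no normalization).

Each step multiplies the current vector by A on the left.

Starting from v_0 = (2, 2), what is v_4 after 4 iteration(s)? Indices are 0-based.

v_4 = (2, -22)

v_0 = (2, 2).
v_1 = A·v_0 = (2, -4).
v_2 = A·v_1 = (-10, 2).
v_3 = A·v_2 = (14, 8).
v_4 = A·v_3 = (2, -22).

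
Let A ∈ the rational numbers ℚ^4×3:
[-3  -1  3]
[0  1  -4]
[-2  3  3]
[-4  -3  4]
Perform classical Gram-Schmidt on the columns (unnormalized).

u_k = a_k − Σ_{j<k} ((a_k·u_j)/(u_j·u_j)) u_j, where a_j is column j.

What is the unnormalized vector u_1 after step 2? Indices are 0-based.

u_1 = (-2/29, 1, 105/29, -51/29)

Step 1: u_0 = a_0 = (-3, 0, -2, -4).
Step 2: u_1 = a_1 − (9/29)·u_0 = (-2/29, 1, 105/29, -51/29).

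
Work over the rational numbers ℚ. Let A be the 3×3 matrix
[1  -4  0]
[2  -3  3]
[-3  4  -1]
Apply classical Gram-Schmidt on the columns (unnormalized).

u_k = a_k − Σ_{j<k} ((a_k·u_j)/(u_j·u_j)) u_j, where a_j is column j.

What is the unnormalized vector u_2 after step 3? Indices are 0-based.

u_2 = (-19/90, 76/45, 19/18)

Step 1: u_0 = a_0 = (1, 2, -3).
Step 2: u_1 = a_1 − (-11/7)·u_0 = (-17/7, 1/7, -5/7).
Step 3: u_2 = a_2 − (9/14)·u_0 − (8/45)·u_1 = (-19/90, 76/45, 19/18).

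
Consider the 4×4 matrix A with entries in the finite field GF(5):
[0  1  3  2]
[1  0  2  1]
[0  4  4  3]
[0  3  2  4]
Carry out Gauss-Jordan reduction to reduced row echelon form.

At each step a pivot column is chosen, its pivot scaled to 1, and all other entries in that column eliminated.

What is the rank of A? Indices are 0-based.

[1] R0 <-> R1
[1] R0 /= 1  ⇒  (1, 0, 2, 1)
[2] R1 /= 1  ⇒  (0, 1, 3, 2)
     R2 -= 4·R1  ⇒  (0, 0, 2, 0)
     R3 -= 3·R1  ⇒  (0, 0, 3, 3)
[3] R2 /= 2  ⇒  (0, 0, 1, 0)
     R0 -= 2·R2  ⇒  (1, 0, 0, 1)
     R1 -= 3·R2  ⇒  (0, 1, 0, 2)
     R3 -= 3·R2  ⇒  (0, 0, 0, 3)
[4] R3 /= 3  ⇒  (0, 0, 0, 1)
     R0 -= 1·R3  ⇒  (1, 0, 0, 0)
     R1 -= 2·R3  ⇒  (0, 1, 0, 0)

rank = 4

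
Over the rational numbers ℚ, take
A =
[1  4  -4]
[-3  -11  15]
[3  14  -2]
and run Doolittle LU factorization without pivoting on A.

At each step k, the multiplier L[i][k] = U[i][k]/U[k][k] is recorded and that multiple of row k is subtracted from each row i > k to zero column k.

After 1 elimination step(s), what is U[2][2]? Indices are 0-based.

Step 1: pivot at (0,0) is 1.
  row1 ← row1 − (-3)·row0  ⇒  L[1][0]=-3, U row1=(0, 1, 3)
  row2 ← row2 − (3)·row0  ⇒  L[2][0]=3, U row2=(0, 2, 10)

U[2][2] = 10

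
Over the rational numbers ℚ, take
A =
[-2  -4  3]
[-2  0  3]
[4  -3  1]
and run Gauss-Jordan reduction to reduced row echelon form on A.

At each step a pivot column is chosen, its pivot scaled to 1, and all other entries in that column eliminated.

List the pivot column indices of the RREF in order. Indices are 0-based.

pivot columns: 0, 1, 2

[1] R0 /= -2  ⇒  (1, 2, -3/2)
     R1 -= -2·R0  ⇒  (0, 4, 0)
     R2 -= 4·R0  ⇒  (0, -11, 7)
[2] R1 /= 4  ⇒  (0, 1, 0)
     R0 -= 2·R1  ⇒  (1, 0, -3/2)
     R2 -= -11·R1  ⇒  (0, 0, 7)
[3] R2 /= 7  ⇒  (0, 0, 1)
     R0 -= -3/2·R2  ⇒  (1, 0, 0)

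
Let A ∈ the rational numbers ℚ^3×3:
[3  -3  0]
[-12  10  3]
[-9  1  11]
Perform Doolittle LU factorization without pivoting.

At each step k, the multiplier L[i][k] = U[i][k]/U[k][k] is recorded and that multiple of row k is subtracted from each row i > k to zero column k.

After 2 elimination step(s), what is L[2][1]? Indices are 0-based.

L[2][1] = 4

k=0: U[0][0]=3
  eliminate (1,0): mult=-4, new row 1: (0, -2, 3); set L[1][0]=-4
  eliminate (2,0): mult=-3, new row 2: (0, -8, 11); set L[2][0]=-3
k=1: U[1][1]=-2
  eliminate (2,1): mult=4, new row 2: (0, 0, -1); set L[2][1]=4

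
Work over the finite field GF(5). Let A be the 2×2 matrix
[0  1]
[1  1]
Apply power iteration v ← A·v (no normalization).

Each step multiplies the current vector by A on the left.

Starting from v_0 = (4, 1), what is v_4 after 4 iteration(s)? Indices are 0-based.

v_4 = (1, 2)

v_0 = (4, 1).
v_1 = A·v_0 = (1, 0).
v_2 = A·v_1 = (0, 1).
v_3 = A·v_2 = (1, 1).
v_4 = A·v_3 = (1, 2).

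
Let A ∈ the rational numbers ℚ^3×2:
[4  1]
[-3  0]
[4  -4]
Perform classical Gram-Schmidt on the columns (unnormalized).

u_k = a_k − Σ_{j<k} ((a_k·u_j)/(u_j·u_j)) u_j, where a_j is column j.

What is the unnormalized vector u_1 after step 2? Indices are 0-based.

Step 1: u_0 = a_0 = (4, -3, 4).
Step 2: u_1 = a_1 − (-12/41)·u_0 = (89/41, -36/41, -116/41).

u_1 = (89/41, -36/41, -116/41)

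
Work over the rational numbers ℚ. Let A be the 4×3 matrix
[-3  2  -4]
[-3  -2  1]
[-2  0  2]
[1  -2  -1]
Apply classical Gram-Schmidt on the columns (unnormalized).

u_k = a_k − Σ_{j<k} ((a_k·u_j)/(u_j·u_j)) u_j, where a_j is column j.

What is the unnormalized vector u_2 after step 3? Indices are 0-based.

u_2 = (-40/17, 1/17, 38/17, -41/17)

Step 1: u_0 = a_0 = (-3, -3, -2, 1).
Step 2: u_1 = a_1 − (-2/23)·u_0 = (40/23, -52/23, -4/23, -44/23).
Step 3: u_2 = a_2 − (4/23)·u_0 − (-11/17)·u_1 = (-40/17, 1/17, 38/17, -41/17).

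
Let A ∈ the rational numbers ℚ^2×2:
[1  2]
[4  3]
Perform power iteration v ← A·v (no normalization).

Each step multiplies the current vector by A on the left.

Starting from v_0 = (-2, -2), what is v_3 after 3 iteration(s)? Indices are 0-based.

v_3 = (-166, -334)

v_0 = (-2, -2).
v_1 = A·v_0 = (-6, -14).
v_2 = A·v_1 = (-34, -66).
v_3 = A·v_2 = (-166, -334).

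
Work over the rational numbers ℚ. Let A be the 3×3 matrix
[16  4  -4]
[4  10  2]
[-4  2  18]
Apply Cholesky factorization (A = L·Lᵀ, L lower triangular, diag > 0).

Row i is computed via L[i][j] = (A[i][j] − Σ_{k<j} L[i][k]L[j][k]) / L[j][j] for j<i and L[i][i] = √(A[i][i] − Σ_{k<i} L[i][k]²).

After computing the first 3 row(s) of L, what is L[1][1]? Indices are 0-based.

Step 1: L[0][0] = √(16) = 4.
  L[1][0] = (4) / L[0][0] = 1.
Step 2: L[1][1] = √(9) = 3.
  L[2][0] = (-4) / L[0][0] = -1.
  L[2][1] = (3) / L[1][1] = 1.
Step 3: L[2][2] = √(16) = 4.

L[1][1] = 3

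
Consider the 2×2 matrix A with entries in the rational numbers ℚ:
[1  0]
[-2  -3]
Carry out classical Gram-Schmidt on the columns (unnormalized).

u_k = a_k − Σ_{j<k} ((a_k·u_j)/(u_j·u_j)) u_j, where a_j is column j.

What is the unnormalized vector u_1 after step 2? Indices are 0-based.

u_1 = (-6/5, -3/5)

Step 1: u_0 = a_0 = (1, -2).
Step 2: u_1 = a_1 − (6/5)·u_0 = (-6/5, -3/5).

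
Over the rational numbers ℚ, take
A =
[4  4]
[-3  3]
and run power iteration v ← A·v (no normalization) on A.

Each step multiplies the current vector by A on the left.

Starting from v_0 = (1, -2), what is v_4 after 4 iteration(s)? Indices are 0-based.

v_4 = (-628, 1137)

v_0 = (1, -2).
v_1 = A·v_0 = (-4, -9).
v_2 = A·v_1 = (-52, -15).
v_3 = A·v_2 = (-268, 111).
v_4 = A·v_3 = (-628, 1137).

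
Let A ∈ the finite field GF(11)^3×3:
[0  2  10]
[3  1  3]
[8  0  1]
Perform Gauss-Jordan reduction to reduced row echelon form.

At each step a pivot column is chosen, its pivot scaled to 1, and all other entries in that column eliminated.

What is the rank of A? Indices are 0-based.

pivot(0,0): swap R0↔R1
pivot(0,0)=3: scale R0 → (1, 4, 1)
  clear (2,0): R2 −= (8)R0 → (0, 1, 4)
pivot(1,1)=2: scale R1 → (0, 1, 5)
  clear (0,1): R0 −= (4)R1 → (1, 0, 3)
  clear (2,1): R2 −= (1)R1 → (0, 0, 10)
pivot(2,2)=10: scale R2 → (0, 0, 1)
  clear (0,2): R0 −= (3)R2 → (1, 0, 0)
  clear (1,2): R1 −= (5)R2 → (0, 1, 0)

rank = 3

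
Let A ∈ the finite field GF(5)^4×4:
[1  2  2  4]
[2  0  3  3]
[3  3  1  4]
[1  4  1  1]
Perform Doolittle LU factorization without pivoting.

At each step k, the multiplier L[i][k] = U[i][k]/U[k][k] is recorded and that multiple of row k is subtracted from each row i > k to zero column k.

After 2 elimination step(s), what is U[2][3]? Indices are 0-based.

Step 1: pivot at (0,0) is 1.
  row1 ← row1 − (2)·row0  ⇒  L[1][0]=2, U row1=(0, 1, 4, 0)
  row2 ← row2 − (3)·row0  ⇒  L[2][0]=3, U row2=(0, 2, 0, 2)
  row3 ← row3 − (1)·row0  ⇒  L[3][0]=1, U row3=(0, 2, 4, 2)
Step 2: pivot at (1,1) is 1.
  row2 ← row2 − (2)·row1  ⇒  L[2][1]=2, U row2=(0, 0, 2, 2)
  row3 ← row3 − (2)·row1  ⇒  L[3][1]=2, U row3=(0, 0, 1, 2)

U[2][3] = 2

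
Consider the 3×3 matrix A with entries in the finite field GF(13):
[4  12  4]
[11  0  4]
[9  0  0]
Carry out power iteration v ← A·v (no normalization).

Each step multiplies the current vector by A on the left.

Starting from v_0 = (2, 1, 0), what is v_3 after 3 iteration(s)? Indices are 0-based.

v_3 = (12, 5, 0)

v_0 = (2, 1, 0).
v_1 = A·v_0 = (7, 9, 5).
v_2 = A·v_1 = (0, 6, 11).
v_3 = A·v_2 = (12, 5, 0).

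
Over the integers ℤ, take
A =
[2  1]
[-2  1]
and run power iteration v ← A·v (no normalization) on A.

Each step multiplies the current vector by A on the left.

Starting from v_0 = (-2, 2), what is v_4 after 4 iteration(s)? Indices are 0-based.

v_4 = (34, -22)

v_0 = (-2, 2).
v_1 = A·v_0 = (-2, 6).
v_2 = A·v_1 = (2, 10).
v_3 = A·v_2 = (14, 6).
v_4 = A·v_3 = (34, -22).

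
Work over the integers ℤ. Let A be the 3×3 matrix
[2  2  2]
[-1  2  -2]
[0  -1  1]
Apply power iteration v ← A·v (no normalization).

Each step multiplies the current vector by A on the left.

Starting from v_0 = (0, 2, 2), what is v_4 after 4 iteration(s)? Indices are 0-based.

v_0 = (0, 2, 2).
v_1 = A·v_0 = (8, 0, 0).
v_2 = A·v_1 = (16, -8, 0).
v_3 = A·v_2 = (16, -32, 8).
v_4 = A·v_3 = (-16, -96, 40).

v_4 = (-16, -96, 40)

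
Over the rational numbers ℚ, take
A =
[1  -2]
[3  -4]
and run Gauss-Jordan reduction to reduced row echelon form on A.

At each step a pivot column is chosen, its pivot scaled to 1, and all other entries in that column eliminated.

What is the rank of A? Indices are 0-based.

[1] R0 /= 1  ⇒  (1, -2)
     R1 -= 3·R0  ⇒  (0, 2)
[2] R1 /= 2  ⇒  (0, 1)
     R0 -= -2·R1  ⇒  (1, 0)

rank = 2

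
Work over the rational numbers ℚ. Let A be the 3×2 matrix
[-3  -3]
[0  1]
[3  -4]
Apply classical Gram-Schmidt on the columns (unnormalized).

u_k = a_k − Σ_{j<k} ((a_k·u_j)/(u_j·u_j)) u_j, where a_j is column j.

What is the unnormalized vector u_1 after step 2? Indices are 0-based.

u_1 = (-7/2, 1, -7/2)

Step 1: u_0 = a_0 = (-3, 0, 3).
Step 2: u_1 = a_1 − (-1/6)·u_0 = (-7/2, 1, -7/2).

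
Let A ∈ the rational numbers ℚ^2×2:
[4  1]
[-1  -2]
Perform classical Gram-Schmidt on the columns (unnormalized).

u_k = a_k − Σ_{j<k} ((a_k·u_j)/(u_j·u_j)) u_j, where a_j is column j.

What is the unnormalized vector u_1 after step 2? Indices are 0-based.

u_1 = (-7/17, -28/17)

Step 1: u_0 = a_0 = (4, -1).
Step 2: u_1 = a_1 − (6/17)·u_0 = (-7/17, -28/17).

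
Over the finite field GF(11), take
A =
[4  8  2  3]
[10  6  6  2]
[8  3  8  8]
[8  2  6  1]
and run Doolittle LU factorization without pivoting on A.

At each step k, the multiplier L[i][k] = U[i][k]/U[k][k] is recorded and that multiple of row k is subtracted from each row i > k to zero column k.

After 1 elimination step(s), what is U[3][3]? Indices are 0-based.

U[3][3] = 6

Step 1: pivot at (0,0) is 4.
  row1 ← row1 − (8)·row0  ⇒  L[1][0]=8, U row1=(0, 8, 1, 0)
  row2 ← row2 − (2)·row0  ⇒  L[2][0]=2, U row2=(0, 9, 4, 2)
  row3 ← row3 − (2)·row0  ⇒  L[3][0]=2, U row3=(0, 8, 2, 6)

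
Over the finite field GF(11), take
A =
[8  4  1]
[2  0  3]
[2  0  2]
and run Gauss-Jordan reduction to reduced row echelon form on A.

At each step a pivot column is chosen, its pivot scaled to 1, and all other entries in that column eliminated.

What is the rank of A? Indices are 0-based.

step 1: normalize row 0 (÷8) = (1, 6, 7)
  row 1: subtract 2×row0 = (0, 10, 0)
  row 2: subtract 2×row0 = (0, 10, 10)
step 2: normalize row 1 (÷10) = (0, 1, 0)
  row 0: subtract 6×row1 = (1, 0, 7)
  row 2: subtract 10×row1 = (0, 0, 10)
step 3: normalize row 2 (÷10) = (0, 0, 1)
  row 0: subtract 7×row2 = (1, 0, 0)

rank = 3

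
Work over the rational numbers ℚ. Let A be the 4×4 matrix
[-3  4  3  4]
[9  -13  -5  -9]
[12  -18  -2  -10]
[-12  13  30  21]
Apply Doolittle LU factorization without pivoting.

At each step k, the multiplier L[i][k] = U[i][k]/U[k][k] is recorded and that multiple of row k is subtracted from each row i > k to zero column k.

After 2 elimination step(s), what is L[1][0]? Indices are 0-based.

L[1][0] = -3

[col 0] pivot -3
  R1 -= -3*R0 → (0, -1, 4, 3)  (L[1][0] := -3)
  R2 -= -4*R0 → (0, -2, 10, 6)  (L[2][0] := -4)
  R3 -= 4*R0 → (0, -3, 18, 5)  (L[3][0] := 4)
[col 1] pivot -1
  R2 -= 2*R1 → (0, 0, 2, 0)  (L[2][1] := 2)
  R3 -= 3*R1 → (0, 0, 6, -4)  (L[3][1] := 3)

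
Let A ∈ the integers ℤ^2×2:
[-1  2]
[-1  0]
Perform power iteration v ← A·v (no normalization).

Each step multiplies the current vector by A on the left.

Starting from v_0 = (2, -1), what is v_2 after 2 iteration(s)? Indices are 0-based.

v_0 = (2, -1).
v_1 = A·v_0 = (-4, -2).
v_2 = A·v_1 = (0, 4).

v_2 = (0, 4)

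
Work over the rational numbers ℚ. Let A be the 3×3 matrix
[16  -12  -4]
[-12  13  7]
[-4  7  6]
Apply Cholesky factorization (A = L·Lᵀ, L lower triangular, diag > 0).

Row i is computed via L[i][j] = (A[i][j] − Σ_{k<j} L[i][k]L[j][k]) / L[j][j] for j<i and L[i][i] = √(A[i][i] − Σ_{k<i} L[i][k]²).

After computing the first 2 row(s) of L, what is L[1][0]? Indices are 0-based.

L[1][0] = -3

Step 1: L[0][0] = √(16) = 4.
  L[1][0] = (-12) / L[0][0] = -3.
Step 2: L[1][1] = √(4) = 2.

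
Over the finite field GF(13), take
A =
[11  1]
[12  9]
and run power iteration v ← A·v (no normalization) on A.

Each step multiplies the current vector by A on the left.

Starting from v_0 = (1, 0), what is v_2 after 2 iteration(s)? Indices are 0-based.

v_0 = (1, 0).
v_1 = A·v_0 = (11, 12).
v_2 = A·v_1 = (3, 6).

v_2 = (3, 6)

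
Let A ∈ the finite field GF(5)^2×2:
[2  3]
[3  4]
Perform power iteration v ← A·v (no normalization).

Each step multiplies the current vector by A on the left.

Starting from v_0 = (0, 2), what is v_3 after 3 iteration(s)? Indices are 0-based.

v_3 = (2, 3)

v_0 = (0, 2).
v_1 = A·v_0 = (1, 3).
v_2 = A·v_1 = (1, 0).
v_3 = A·v_2 = (2, 3).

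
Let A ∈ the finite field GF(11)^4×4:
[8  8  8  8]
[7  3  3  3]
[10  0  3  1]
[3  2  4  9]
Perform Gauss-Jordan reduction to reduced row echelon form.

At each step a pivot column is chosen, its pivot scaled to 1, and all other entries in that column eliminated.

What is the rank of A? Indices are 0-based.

rank = 4

step 1: normalize row 0 (÷8) = (1, 1, 1, 1)
  row 1: subtract 7×row0 = (0, 7, 7, 7)
  row 2: subtract 10×row0 = (0, 1, 4, 2)
  row 3: subtract 3×row0 = (0, 10, 1, 6)
step 2: normalize row 1 (÷7) = (0, 1, 1, 1)
  row 0: subtract 1×row1 = (1, 0, 0, 0)
  row 2: subtract 1×row1 = (0, 0, 3, 1)
  row 3: subtract 10×row1 = (0, 0, 2, 7)
step 3: normalize row 2 (÷3) = (0, 0, 1, 4)
  row 1: subtract 1×row2 = (0, 1, 0, 8)
  row 3: subtract 2×row2 = (0, 0, 0, 10)
step 4: normalize row 3 (÷10) = (0, 0, 0, 1)
  row 1: subtract 8×row3 = (0, 1, 0, 0)
  row 2: subtract 4×row3 = (0, 0, 1, 0)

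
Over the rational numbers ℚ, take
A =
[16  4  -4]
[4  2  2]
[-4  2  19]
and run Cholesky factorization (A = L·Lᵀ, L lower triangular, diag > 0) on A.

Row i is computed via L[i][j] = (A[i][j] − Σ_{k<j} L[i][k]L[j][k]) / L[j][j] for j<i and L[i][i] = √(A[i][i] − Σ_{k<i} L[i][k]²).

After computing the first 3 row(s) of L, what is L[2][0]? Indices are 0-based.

Step 1: L[0][0] = √(16) = 4.
  L[1][0] = (4) / L[0][0] = 1.
Step 2: L[1][1] = √(1) = 1.
  L[2][0] = (-4) / L[0][0] = -1.
  L[2][1] = (3) / L[1][1] = 3.
Step 3: L[2][2] = √(9) = 3.

L[2][0] = -1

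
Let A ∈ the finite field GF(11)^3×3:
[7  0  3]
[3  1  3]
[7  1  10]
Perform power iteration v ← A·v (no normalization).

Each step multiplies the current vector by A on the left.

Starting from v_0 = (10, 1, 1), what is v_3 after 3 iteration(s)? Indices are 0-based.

v_3 = (4, 3, 8)

v_0 = (10, 1, 1).
v_1 = A·v_0 = (7, 1, 4).
v_2 = A·v_1 = (6, 1, 2).
v_3 = A·v_2 = (4, 3, 8).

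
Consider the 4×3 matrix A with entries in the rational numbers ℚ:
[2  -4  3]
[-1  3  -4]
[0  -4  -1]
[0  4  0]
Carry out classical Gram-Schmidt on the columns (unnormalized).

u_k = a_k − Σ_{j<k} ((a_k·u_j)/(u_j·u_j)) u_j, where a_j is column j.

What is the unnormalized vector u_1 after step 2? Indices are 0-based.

Step 1: u_0 = a_0 = (2, -1, 0, 0).
Step 2: u_1 = a_1 − (-11/5)·u_0 = (2/5, 4/5, -4, 4).

u_1 = (2/5, 4/5, -4, 4)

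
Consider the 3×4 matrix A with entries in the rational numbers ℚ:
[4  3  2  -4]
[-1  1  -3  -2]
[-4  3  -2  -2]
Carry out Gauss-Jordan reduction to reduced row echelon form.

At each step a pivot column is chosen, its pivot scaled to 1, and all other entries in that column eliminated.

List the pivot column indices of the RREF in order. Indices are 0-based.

pivot columns: 0, 1, 2

[1] R0 /= 4  ⇒  (1, 3/4, 1/2, -1)
     R1 -= -1·R0  ⇒  (0, 7/4, -5/2, -3)
     R2 -= -4·R0  ⇒  (0, 6, 0, -6)
[2] R1 /= 7/4  ⇒  (0, 1, -10/7, -12/7)
     R0 -= 3/4·R1  ⇒  (1, 0, 11/7, 2/7)
     R2 -= 6·R1  ⇒  (0, 0, 60/7, 30/7)
[3] R2 /= 60/7  ⇒  (0, 0, 1, 1/2)
     R0 -= 11/7·R2  ⇒  (1, 0, 0, -1/2)
     R1 -= -10/7·R2  ⇒  (0, 1, 0, -1)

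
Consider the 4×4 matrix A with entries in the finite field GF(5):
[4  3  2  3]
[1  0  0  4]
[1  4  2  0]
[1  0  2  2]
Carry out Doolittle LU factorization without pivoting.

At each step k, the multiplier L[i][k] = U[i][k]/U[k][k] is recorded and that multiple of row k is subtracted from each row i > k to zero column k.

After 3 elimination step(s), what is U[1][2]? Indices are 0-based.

Step 1: pivot at (0,0) is 4.
  row1 ← row1 − (4)·row0  ⇒  L[1][0]=4, U row1=(0, 3, 2, 2)
  row2 ← row2 − (4)·row0  ⇒  L[2][0]=4, U row2=(0, 2, 4, 3)
  row3 ← row3 − (4)·row0  ⇒  L[3][0]=4, U row3=(0, 3, 4, 0)
Step 2: pivot at (1,1) is 3.
  row2 ← row2 − (4)·row1  ⇒  L[2][1]=4, U row2=(0, 0, 1, 0)
  row3 ← row3 − (1)·row1  ⇒  L[3][1]=1, U row3=(0, 0, 2, 3)
Step 3: pivot at (2,2) is 1.
  row3 ← row3 − (2)·row2  ⇒  L[3][2]=2, U row3=(0, 0, 0, 3)

U[1][2] = 2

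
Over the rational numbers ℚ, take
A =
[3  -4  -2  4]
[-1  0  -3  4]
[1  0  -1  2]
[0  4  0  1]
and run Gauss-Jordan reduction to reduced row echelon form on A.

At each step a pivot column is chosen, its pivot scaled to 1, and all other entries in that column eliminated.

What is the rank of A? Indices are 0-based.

rank = 4

[1] R0 /= 3  ⇒  (1, -4/3, -2/3, 4/3)
     R1 -= -1·R0  ⇒  (0, -4/3, -11/3, 16/3)
     R2 -= 1·R0  ⇒  (0, 4/3, -1/3, 2/3)
[2] R1 /= -4/3  ⇒  (0, 1, 11/4, -4)
     R0 -= -4/3·R1  ⇒  (1, 0, 3, -4)
     R2 -= 4/3·R1  ⇒  (0, 0, -4, 6)
     R3 -= 4·R1  ⇒  (0, 0, -11, 17)
[3] R2 /= -4  ⇒  (0, 0, 1, -3/2)
     R0 -= 3·R2  ⇒  (1, 0, 0, 1/2)
     R1 -= 11/4·R2  ⇒  (0, 1, 0, 1/8)
     R3 -= -11·R2  ⇒  (0, 0, 0, 1/2)
[4] R3 /= 1/2  ⇒  (0, 0, 0, 1)
     R0 -= 1/2·R3  ⇒  (1, 0, 0, 0)
     R1 -= 1/8·R3  ⇒  (0, 1, 0, 0)
     R2 -= -3/2·R3  ⇒  (0, 0, 1, 0)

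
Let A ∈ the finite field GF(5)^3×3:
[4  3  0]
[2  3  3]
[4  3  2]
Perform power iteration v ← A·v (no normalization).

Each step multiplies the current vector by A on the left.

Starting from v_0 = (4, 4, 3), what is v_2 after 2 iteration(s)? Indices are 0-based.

v_0 = (4, 4, 3).
v_1 = A·v_0 = (3, 4, 4).
v_2 = A·v_1 = (4, 0, 2).

v_2 = (4, 0, 2)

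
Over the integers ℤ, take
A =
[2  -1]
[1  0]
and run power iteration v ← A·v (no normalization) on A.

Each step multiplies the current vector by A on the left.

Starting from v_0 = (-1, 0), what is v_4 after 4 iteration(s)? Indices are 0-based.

v_4 = (-5, -4)

v_0 = (-1, 0).
v_1 = A·v_0 = (-2, -1).
v_2 = A·v_1 = (-3, -2).
v_3 = A·v_2 = (-4, -3).
v_4 = A·v_3 = (-5, -4).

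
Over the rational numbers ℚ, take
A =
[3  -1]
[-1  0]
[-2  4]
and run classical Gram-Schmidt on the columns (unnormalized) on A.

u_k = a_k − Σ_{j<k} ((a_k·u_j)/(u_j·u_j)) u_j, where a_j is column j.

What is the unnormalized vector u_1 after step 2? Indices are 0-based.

u_1 = (19/14, -11/14, 17/7)

Step 1: u_0 = a_0 = (3, -1, -2).
Step 2: u_1 = a_1 − (-11/14)·u_0 = (19/14, -11/14, 17/7).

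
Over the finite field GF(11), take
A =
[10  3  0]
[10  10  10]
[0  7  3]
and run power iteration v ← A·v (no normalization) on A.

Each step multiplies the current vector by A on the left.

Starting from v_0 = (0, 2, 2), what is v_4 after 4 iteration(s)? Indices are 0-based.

v_4 = (6, 10, 3)

v_0 = (0, 2, 2).
v_1 = A·v_0 = (6, 7, 9).
v_2 = A·v_1 = (4, 0, 10).
v_3 = A·v_2 = (7, 8, 8).
v_4 = A·v_3 = (6, 10, 3).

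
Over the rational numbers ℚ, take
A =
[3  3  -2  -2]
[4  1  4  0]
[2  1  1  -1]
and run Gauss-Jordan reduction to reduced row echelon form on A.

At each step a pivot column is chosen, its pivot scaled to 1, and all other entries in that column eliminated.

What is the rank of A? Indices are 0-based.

rank = 3

pivot(0,0)=3: scale R0 → (1, 1, -2/3, -2/3)
  clear (1,0): R1 −= (4)R0 → (0, -3, 20/3, 8/3)
  clear (2,0): R2 −= (2)R0 → (0, -1, 7/3, 1/3)
pivot(1,1)=-3: scale R1 → (0, 1, -20/9, -8/9)
  clear (0,1): R0 −= (1)R1 → (1, 0, 14/9, 2/9)
  clear (2,1): R2 −= (-1)R1 → (0, 0, 1/9, -5/9)
pivot(2,2)=1/9: scale R2 → (0, 0, 1, -5)
  clear (0,2): R0 −= (14/9)R2 → (1, 0, 0, 8)
  clear (1,2): R1 −= (-20/9)R2 → (0, 1, 0, -12)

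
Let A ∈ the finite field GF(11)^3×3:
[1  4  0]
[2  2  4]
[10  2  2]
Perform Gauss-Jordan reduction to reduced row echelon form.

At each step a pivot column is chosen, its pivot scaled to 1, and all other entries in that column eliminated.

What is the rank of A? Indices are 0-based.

pivot(0,0)=1: scale R0 → (1, 4, 0)
  clear (1,0): R1 −= (2)R0 → (0, 5, 4)
  clear (2,0): R2 −= (10)R0 → (0, 6, 2)
pivot(1,1)=5: scale R1 → (0, 1, 3)
  clear (0,1): R0 −= (4)R1 → (1, 0, 10)
  clear (2,1): R2 −= (6)R1 → (0, 0, 6)
pivot(2,2)=6: scale R2 → (0, 0, 1)
  clear (0,2): R0 −= (10)R2 → (1, 0, 0)
  clear (1,2): R1 −= (3)R2 → (0, 1, 0)

rank = 3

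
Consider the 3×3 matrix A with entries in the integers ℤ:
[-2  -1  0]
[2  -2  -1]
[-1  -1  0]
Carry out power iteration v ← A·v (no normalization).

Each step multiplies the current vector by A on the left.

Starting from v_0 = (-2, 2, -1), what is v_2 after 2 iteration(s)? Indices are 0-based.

v_0 = (-2, 2, -1).
v_1 = A·v_0 = (2, -7, 0).
v_2 = A·v_1 = (3, 18, 5).

v_2 = (3, 18, 5)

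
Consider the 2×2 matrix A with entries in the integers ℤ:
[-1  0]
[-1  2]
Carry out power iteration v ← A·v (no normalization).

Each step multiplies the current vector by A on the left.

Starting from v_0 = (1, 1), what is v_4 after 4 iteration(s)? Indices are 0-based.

v_4 = (1, 11)

v_0 = (1, 1).
v_1 = A·v_0 = (-1, 1).
v_2 = A·v_1 = (1, 3).
v_3 = A·v_2 = (-1, 5).
v_4 = A·v_3 = (1, 11).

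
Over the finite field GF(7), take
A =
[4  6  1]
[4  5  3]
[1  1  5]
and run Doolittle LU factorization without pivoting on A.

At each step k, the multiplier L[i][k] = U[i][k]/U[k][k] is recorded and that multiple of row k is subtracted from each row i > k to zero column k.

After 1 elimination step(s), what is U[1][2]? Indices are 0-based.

Step 1: pivot at (0,0) is 4.
  row1 ← row1 − (1)·row0  ⇒  L[1][0]=1, U row1=(0, 6, 2)
  row2 ← row2 − (2)·row0  ⇒  L[2][0]=2, U row2=(0, 3, 3)

U[1][2] = 2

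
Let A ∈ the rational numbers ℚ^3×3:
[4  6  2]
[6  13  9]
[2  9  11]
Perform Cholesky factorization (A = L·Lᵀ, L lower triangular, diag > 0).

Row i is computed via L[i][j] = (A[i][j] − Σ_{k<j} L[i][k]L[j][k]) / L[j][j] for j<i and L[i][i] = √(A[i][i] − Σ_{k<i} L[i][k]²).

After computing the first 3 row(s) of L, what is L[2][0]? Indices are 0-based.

Step 1: L[0][0] = √(4) = 2.
  L[1][0] = (6) / L[0][0] = 3.
Step 2: L[1][1] = √(4) = 2.
  L[2][0] = (2) / L[0][0] = 1.
  L[2][1] = (6) / L[1][1] = 3.
Step 3: L[2][2] = √(1) = 1.

L[2][0] = 1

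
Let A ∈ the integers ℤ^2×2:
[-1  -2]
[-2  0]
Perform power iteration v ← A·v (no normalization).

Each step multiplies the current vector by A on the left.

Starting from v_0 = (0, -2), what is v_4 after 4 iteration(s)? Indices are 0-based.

v_4 = (-36, -40)

v_0 = (0, -2).
v_1 = A·v_0 = (4, 0).
v_2 = A·v_1 = (-4, -8).
v_3 = A·v_2 = (20, 8).
v_4 = A·v_3 = (-36, -40).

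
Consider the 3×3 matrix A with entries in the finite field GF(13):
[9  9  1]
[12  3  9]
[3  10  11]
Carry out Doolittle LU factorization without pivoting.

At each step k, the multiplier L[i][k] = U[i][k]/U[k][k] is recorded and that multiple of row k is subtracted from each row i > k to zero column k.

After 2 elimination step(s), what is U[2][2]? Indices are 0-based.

[col 0] pivot 9
  R1 -= 10*R0 → (0, 4, 12)  (L[1][0] := 10)
  R2 -= 9*R0 → (0, 7, 2)  (L[2][0] := 9)
[col 1] pivot 4
  R2 -= 5*R1 → (0, 0, 7)  (L[2][1] := 5)

U[2][2] = 7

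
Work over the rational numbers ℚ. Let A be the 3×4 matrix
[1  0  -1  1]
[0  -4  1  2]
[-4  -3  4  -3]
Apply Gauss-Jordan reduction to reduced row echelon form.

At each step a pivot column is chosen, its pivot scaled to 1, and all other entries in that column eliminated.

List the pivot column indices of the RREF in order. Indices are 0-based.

pivot columns: 0, 1, 2

[1] R0 /= 1  ⇒  (1, 0, -1, 1)
     R2 -= -4·R0  ⇒  (0, -3, 0, 1)
[2] R1 /= -4  ⇒  (0, 1, -1/4, -1/2)
     R2 -= -3·R1  ⇒  (0, 0, -3/4, -1/2)
[3] R2 /= -3/4  ⇒  (0, 0, 1, 2/3)
     R0 -= -1·R2  ⇒  (1, 0, 0, 5/3)
     R1 -= -1/4·R2  ⇒  (0, 1, 0, -1/3)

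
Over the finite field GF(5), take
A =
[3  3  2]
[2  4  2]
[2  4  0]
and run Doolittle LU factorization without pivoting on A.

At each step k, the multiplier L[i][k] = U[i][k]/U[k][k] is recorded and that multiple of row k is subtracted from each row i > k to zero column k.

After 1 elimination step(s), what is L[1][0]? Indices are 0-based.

L[1][0] = 4

[col 0] pivot 3
  R1 -= 4*R0 → (0, 2, 4)  (L[1][0] := 4)
  R2 -= 4*R0 → (0, 2, 2)  (L[2][0] := 4)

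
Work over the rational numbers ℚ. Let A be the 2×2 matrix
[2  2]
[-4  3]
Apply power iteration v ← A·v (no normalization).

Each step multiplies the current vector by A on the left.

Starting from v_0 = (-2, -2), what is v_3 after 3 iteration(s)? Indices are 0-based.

v_3 = (52, 162)

v_0 = (-2, -2).
v_1 = A·v_0 = (-8, 2).
v_2 = A·v_1 = (-12, 38).
v_3 = A·v_2 = (52, 162).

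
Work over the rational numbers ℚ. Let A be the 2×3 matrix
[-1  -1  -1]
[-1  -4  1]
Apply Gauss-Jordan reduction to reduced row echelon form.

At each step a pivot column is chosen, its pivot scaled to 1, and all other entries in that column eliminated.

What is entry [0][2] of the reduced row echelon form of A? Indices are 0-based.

M[0][2] = 5/3

[1] R0 /= -1  ⇒  (1, 1, 1)
     R1 -= -1·R0  ⇒  (0, -3, 2)
[2] R1 /= -3  ⇒  (0, 1, -2/3)
     R0 -= 1·R1  ⇒  (1, 0, 5/3)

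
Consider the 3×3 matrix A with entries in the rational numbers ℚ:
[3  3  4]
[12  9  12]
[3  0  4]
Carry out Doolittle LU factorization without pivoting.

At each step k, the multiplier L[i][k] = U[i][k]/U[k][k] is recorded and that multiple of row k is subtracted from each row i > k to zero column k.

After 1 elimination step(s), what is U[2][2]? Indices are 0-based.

[col 0] pivot 3
  R1 -= 4*R0 → (0, -3, -4)  (L[1][0] := 4)
  R2 -= 1*R0 → (0, -3, 0)  (L[2][0] := 1)

U[2][2] = 0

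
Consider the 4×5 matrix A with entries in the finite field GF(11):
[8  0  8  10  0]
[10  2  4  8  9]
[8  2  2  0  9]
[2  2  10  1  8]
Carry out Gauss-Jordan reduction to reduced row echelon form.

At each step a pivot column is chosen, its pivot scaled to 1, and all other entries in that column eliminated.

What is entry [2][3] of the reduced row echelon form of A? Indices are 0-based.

[1] R0 /= 8  ⇒  (1, 0, 1, 4, 0)
     R1 -= 10·R0  ⇒  (0, 2, 5, 1, 9)
     R2 -= 8·R0  ⇒  (0, 2, 5, 1, 9)
     R3 -= 2·R0  ⇒  (0, 2, 8, 4, 8)
[2] R1 /= 2  ⇒  (0, 1, 8, 6, 10)
     R2 -= 2·R1  ⇒  (0, 0, 0, 0, 0)
     R3 -= 2·R1  ⇒  (0, 0, 3, 3, 10)
[3] R2 <-> R3
[3] R2 /= 3  ⇒  (0, 0, 1, 1, 7)
     R0 -= 1·R2  ⇒  (1, 0, 0, 3, 4)
     R1 -= 8·R2  ⇒  (0, 1, 0, 9, 9)
column 3 empty below row 3
column 4 empty below row 3

M[2][3] = 1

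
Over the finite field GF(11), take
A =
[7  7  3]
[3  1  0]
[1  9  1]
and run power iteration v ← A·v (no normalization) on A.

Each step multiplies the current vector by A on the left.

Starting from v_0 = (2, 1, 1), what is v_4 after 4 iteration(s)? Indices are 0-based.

v_4 = (1, 0, 6)

v_0 = (2, 1, 1).
v_1 = A·v_0 = (2, 7, 1).
v_2 = A·v_1 = (0, 2, 0).
v_3 = A·v_2 = (3, 2, 7).
v_4 = A·v_3 = (1, 0, 6).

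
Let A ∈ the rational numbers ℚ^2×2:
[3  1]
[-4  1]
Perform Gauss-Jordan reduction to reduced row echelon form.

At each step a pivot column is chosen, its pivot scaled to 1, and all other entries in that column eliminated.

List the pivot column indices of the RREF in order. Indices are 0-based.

pivot(0,0)=3: scale R0 → (1, 1/3)
  clear (1,0): R1 −= (-4)R0 → (0, 7/3)
pivot(1,1)=7/3: scale R1 → (0, 1)
  clear (0,1): R0 −= (1/3)R1 → (1, 0)

pivot columns: 0, 1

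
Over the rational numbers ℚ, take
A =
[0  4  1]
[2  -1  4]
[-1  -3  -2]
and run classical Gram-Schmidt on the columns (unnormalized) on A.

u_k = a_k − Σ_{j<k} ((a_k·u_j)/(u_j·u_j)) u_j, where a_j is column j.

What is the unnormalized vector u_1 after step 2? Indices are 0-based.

Step 1: u_0 = a_0 = (0, 2, -1).
Step 2: u_1 = a_1 − (1/5)·u_0 = (4, -7/5, -14/5).

u_1 = (4, -7/5, -14/5)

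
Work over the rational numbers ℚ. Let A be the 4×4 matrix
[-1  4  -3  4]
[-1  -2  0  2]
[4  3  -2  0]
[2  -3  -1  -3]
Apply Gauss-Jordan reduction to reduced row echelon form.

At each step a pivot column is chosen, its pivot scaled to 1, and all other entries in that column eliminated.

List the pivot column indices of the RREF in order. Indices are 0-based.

pivot columns: 0, 1, 2, 3

step 1: normalize row 0 (÷-1) = (1, -4, 3, -4)
  row 1: subtract -1×row0 = (0, -6, 3, -2)
  row 2: subtract 4×row0 = (0, 19, -14, 16)
  row 3: subtract 2×row0 = (0, 5, -7, 5)
step 2: normalize row 1 (÷-6) = (0, 1, -1/2, 1/3)
  row 0: subtract -4×row1 = (1, 0, 1, -8/3)
  row 2: subtract 19×row1 = (0, 0, -9/2, 29/3)
  row 3: subtract 5×row1 = (0, 0, -9/2, 10/3)
step 3: normalize row 2 (÷-9/2) = (0, 0, 1, -58/27)
  row 0: subtract 1×row2 = (1, 0, 0, -14/27)
  row 1: subtract -1/2×row2 = (0, 1, 0, -20/27)
  row 3: subtract -9/2×row2 = (0, 0, 0, -19/3)
step 4: normalize row 3 (÷-19/3) = (0, 0, 0, 1)
  row 0: subtract -14/27×row3 = (1, 0, 0, 0)
  row 1: subtract -20/27×row3 = (0, 1, 0, 0)
  row 2: subtract -58/27×row3 = (0, 0, 1, 0)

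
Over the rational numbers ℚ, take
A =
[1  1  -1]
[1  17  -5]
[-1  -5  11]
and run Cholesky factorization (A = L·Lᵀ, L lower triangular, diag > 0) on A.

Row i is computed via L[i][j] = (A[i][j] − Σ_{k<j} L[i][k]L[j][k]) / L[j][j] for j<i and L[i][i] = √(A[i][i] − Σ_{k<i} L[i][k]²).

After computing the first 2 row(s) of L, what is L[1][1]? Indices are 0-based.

L[1][1] = 4

Step 1: L[0][0] = √(1) = 1.
  L[1][0] = (1) / L[0][0] = 1.
Step 2: L[1][1] = √(16) = 4.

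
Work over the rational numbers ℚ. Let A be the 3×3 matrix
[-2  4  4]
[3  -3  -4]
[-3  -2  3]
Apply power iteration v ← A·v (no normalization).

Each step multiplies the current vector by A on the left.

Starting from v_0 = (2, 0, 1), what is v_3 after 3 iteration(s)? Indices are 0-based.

v_0 = (2, 0, 1).
v_1 = A·v_0 = (0, 2, -3).
v_2 = A·v_1 = (-4, 6, -13).
v_3 = A·v_2 = (-20, 22, -39).

v_3 = (-20, 22, -39)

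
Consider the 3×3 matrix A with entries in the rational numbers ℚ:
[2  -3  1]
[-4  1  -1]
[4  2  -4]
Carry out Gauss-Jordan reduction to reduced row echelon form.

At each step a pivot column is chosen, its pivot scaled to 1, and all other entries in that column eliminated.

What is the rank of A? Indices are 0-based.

pivot(0,0)=2: scale R0 → (1, -3/2, 1/2)
  clear (1,0): R1 −= (-4)R0 → (0, -5, 1)
  clear (2,0): R2 −= (4)R0 → (0, 8, -6)
pivot(1,1)=-5: scale R1 → (0, 1, -1/5)
  clear (0,1): R0 −= (-3/2)R1 → (1, 0, 1/5)
  clear (2,1): R2 −= (8)R1 → (0, 0, -22/5)
pivot(2,2)=-22/5: scale R2 → (0, 0, 1)
  clear (0,2): R0 −= (1/5)R2 → (1, 0, 0)
  clear (1,2): R1 −= (-1/5)R2 → (0, 1, 0)

rank = 3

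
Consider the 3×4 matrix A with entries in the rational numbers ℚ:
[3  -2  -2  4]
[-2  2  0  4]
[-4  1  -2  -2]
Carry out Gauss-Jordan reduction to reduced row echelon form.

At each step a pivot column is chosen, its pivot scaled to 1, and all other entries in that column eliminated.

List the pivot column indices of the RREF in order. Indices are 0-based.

[1] R0 /= 3  ⇒  (1, -2/3, -2/3, 4/3)
     R1 -= -2·R0  ⇒  (0, 2/3, -4/3, 20/3)
     R2 -= -4·R0  ⇒  (0, -5/3, -14/3, 10/3)
[2] R1 /= 2/3  ⇒  (0, 1, -2, 10)
     R0 -= -2/3·R1  ⇒  (1, 0, -2, 8)
     R2 -= -5/3·R1  ⇒  (0, 0, -8, 20)
[3] R2 /= -8  ⇒  (0, 0, 1, -5/2)
     R0 -= -2·R2  ⇒  (1, 0, 0, 3)
     R1 -= -2·R2  ⇒  (0, 1, 0, 5)

pivot columns: 0, 1, 2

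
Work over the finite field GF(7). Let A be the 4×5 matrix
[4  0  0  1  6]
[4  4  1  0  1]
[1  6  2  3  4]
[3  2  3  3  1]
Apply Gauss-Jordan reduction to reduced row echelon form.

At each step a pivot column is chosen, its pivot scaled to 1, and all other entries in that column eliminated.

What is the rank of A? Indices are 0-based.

rank = 4

pivot(0,0)=4: scale R0 → (1, 0, 0, 2, 5)
  clear (1,0): R1 −= (4)R0 → (0, 4, 1, 6, 2)
  clear (2,0): R2 −= (1)R0 → (0, 6, 2, 1, 6)
  clear (3,0): R3 −= (3)R0 → (0, 2, 3, 4, 0)
pivot(1,1)=4: scale R1 → (0, 1, 2, 5, 4)
  clear (2,1): R2 −= (6)R1 → (0, 0, 4, 6, 3)
  clear (3,1): R3 −= (2)R1 → (0, 0, 6, 1, 6)
pivot(2,2)=4: scale R2 → (0, 0, 1, 5, 6)
  clear (1,2): R1 −= (2)R2 → (0, 1, 0, 2, 6)
  clear (3,2): R3 −= (6)R2 → (0, 0, 0, 6, 5)
pivot(3,3)=6: scale R3 → (0, 0, 0, 1, 2)
  clear (0,3): R0 −= (2)R3 → (1, 0, 0, 0, 1)
  clear (1,3): R1 −= (2)R3 → (0, 1, 0, 0, 2)
  clear (2,3): R2 −= (5)R3 → (0, 0, 1, 0, 3)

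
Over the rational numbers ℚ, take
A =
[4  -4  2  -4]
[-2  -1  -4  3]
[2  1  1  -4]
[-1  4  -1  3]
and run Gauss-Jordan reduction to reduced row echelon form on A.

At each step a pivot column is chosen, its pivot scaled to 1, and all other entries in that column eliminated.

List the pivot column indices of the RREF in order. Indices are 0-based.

pivot(0,0)=4: scale R0 → (1, -1, 1/2, -1)
  clear (1,0): R1 −= (-2)R0 → (0, -3, -3, 1)
  clear (2,0): R2 −= (2)R0 → (0, 3, 0, -2)
  clear (3,0): R3 −= (-1)R0 → (0, 3, -1/2, 2)
pivot(1,1)=-3: scale R1 → (0, 1, 1, -1/3)
  clear (0,1): R0 −= (-1)R1 → (1, 0, 3/2, -4/3)
  clear (2,1): R2 −= (3)R1 → (0, 0, -3, -1)
  clear (3,1): R3 −= (3)R1 → (0, 0, -7/2, 3)
pivot(2,2)=-3: scale R2 → (0, 0, 1, 1/3)
  clear (0,2): R0 −= (3/2)R2 → (1, 0, 0, -11/6)
  clear (1,2): R1 −= (1)R2 → (0, 1, 0, -2/3)
  clear (3,2): R3 −= (-7/2)R2 → (0, 0, 0, 25/6)
pivot(3,3)=25/6: scale R3 → (0, 0, 0, 1)
  clear (0,3): R0 −= (-11/6)R3 → (1, 0, 0, 0)
  clear (1,3): R1 −= (-2/3)R3 → (0, 1, 0, 0)
  clear (2,3): R2 −= (1/3)R3 → (0, 0, 1, 0)

pivot columns: 0, 1, 2, 3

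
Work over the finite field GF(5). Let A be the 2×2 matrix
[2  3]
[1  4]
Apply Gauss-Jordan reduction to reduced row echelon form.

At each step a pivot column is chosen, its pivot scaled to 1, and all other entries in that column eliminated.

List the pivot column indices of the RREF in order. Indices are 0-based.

pivot columns: 0

pivot(0,0)=2: scale R0 → (1, 4)
  clear (1,0): R1 −= (1)R0 → (0, 0)
col 1: no nonzero at/below row 1; advance.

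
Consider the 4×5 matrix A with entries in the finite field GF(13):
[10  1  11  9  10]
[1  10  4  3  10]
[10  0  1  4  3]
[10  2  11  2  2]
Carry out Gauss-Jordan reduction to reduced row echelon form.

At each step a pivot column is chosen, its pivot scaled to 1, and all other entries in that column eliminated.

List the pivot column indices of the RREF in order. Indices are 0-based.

[1] R0 /= 10  ⇒  (1, 4, 5, 10, 1)
     R1 -= 1·R0  ⇒  (0, 6, 12, 6, 9)
     R2 -= 10·R0  ⇒  (0, 12, 3, 8, 6)
     R3 -= 10·R0  ⇒  (0, 1, 0, 6, 5)
[2] R1 /= 6  ⇒  (0, 1, 2, 1, 8)
     R0 -= 4·R1  ⇒  (1, 0, 10, 6, 8)
     R2 -= 12·R1  ⇒  (0, 0, 5, 9, 1)
     R3 -= 1·R1  ⇒  (0, 0, 11, 5, 10)
[3] R2 /= 5  ⇒  (0, 0, 1, 7, 8)
     R0 -= 10·R2  ⇒  (1, 0, 0, 1, 6)
     R1 -= 2·R2  ⇒  (0, 1, 0, 0, 5)
     R3 -= 11·R2  ⇒  (0, 0, 0, 6, 0)
[4] R3 /= 6  ⇒  (0, 0, 0, 1, 0)
     R0 -= 1·R3  ⇒  (1, 0, 0, 0, 6)
     R2 -= 7·R3  ⇒  (0, 0, 1, 0, 8)

pivot columns: 0, 1, 2, 3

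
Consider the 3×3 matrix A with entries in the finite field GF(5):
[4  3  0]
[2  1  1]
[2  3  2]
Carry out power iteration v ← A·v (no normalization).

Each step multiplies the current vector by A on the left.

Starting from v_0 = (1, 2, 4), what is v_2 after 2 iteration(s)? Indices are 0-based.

v_0 = (1, 2, 4).
v_1 = A·v_0 = (0, 3, 1).
v_2 = A·v_1 = (4, 4, 1).

v_2 = (4, 4, 1)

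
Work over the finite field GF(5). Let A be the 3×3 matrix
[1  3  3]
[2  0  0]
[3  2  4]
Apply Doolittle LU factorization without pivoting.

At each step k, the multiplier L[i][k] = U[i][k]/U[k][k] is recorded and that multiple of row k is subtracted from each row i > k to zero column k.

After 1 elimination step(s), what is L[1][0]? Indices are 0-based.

L[1][0] = 2

Step 1: pivot at (0,0) is 1.
  row1 ← row1 − (2)·row0  ⇒  L[1][0]=2, U row1=(0, 4, 4)
  row2 ← row2 − (3)·row0  ⇒  L[2][0]=3, U row2=(0, 3, 0)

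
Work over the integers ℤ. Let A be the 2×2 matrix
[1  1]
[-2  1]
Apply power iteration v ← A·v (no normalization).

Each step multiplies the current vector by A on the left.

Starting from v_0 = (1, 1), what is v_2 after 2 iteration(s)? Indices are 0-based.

v_0 = (1, 1).
v_1 = A·v_0 = (2, -1).
v_2 = A·v_1 = (1, -5).

v_2 = (1, -5)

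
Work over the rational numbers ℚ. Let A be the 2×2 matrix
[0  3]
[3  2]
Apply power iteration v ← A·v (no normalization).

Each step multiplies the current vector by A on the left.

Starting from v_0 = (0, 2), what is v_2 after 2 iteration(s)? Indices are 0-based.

v_0 = (0, 2).
v_1 = A·v_0 = (6, 4).
v_2 = A·v_1 = (12, 26).

v_2 = (12, 26)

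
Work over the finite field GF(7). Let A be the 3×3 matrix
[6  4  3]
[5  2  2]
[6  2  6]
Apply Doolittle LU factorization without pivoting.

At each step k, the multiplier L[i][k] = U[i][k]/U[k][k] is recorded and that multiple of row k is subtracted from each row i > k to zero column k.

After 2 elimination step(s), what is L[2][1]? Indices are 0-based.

k=0: U[0][0]=6
  eliminate (1,0): mult=2, new row 1: (0, 1, 3); set L[1][0]=2
  eliminate (2,0): mult=1, new row 2: (0, 5, 3); set L[2][0]=1
k=1: U[1][1]=1
  eliminate (2,1): mult=5, new row 2: (0, 0, 2); set L[2][1]=5

L[2][1] = 5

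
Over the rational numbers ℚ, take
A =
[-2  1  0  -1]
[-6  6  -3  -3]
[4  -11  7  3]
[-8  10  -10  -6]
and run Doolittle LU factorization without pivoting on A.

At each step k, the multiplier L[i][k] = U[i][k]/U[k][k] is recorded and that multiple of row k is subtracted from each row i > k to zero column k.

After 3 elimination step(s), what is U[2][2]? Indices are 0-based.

k=0: U[0][0]=-2
  eliminate (1,0): mult=3, new row 1: (0, 3, -3, 0); set L[1][0]=3
  eliminate (2,0): mult=-2, new row 2: (0, -9, 7, 1); set L[2][0]=-2
  eliminate (3,0): mult=4, new row 3: (0, 6, -10, -2); set L[3][0]=4
k=1: U[1][1]=3
  eliminate (2,1): mult=-3, new row 2: (0, 0, -2, 1); set L[2][1]=-3
  eliminate (3,1): mult=2, new row 3: (0, 0, -4, -2); set L[3][1]=2
k=2: U[2][2]=-2
  eliminate (3,2): mult=2, new row 3: (0, 0, 0, -4); set L[3][2]=2

U[2][2] = -2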